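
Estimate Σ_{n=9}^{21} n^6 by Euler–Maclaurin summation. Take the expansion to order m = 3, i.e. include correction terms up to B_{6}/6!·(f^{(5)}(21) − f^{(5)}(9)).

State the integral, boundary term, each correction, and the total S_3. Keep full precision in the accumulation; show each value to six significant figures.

∫_9^21 x^6 dx evaluates to 2.56615e+08.
Boundary: ½(f(9) + f(21)) = ½(531441 + 8.57661e+07) = 4.31488e+07.
Running total after boundary: 2.99764e+08.
k=1: B_{2}/(2)! × [f^{(1)}(21) − f^{(1)}(9)] = 1/12 × (2.45046e+07 − 354294) = 2.01253e+06.
After k=1: 3.01776e+08.
k=2: B_{4}/(4)! × [f^{(3)}(21) − f^{(3)}(9)] = −1/720 × (1.11132e+06 − 87480.0) = -1422.00.
After k=2: 3.01775e+08.
k=3: B_{6}/(6)! × [f^{(5)}(21) − f^{(5)}(9)] = 1/30240 × (15120.0 − 6480.00) = 0.285714.

S_3 ≈ 3.01775e+08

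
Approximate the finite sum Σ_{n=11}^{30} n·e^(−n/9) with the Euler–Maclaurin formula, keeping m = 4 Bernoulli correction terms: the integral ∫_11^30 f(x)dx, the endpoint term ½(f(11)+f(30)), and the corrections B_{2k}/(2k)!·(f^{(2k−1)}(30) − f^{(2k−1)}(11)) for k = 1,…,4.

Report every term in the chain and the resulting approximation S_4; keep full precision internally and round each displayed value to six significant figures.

S_4 ≈ 42.6557

Integral: ∫_11^30 x·e^(−x/9) dx = 40.5019.
½[f(11) + f(30)] = ½[3.24032 + 1.07022] = 2.15527.
Integral + boundary = 42.6572.
Order-1 term: 1/12 · (-0.0832393 − (-0.0654611)) = -0.00148152.
Partial sum through k=1: 42.6557.
Order-2 term: −1/720 · (-0.000146807 − 0.00646529) = 9.18347e-06.
Partial sum through k=2: 42.6557.
Order-3 term: 1/30240 · (9.06213e-06 − 0.000169614) = -5.30926e-09.
Partial sum through k=3: 42.6557.
Order-4 term: −1/1209600 · (2.46132e-07 − 3.20259e-06) = 2.44416e-12.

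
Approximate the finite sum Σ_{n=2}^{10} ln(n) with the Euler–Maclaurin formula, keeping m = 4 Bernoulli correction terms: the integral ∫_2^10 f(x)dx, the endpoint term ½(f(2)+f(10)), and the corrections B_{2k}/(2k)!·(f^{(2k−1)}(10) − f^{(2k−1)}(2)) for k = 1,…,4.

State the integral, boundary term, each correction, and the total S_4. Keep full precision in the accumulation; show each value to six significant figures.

The integral term ∫_2^10 ln(x) dx = 13.6396.
Endpoint term: (f(2) + f(10))/2 = (0.693147 + 2.30259)/2 = 1.49787.
Integral + boundary = 15.1374.
Order-1 term: 1/12 · (0.100000 − 0.500000) = -0.0333333.
After k=1: 15.1041.
Order-2 term: −1/720 · (0.00200000 − 0.250000) = 0.000344444.
After k=2: 15.1044.
Order-3 term: 1/30240 · (0.000240000 − 0.750000) = -2.47937e-05.
After k=3: 15.1044.
Order-4 term: −1/1209600 · (7.20000e-05 − 5.62500) = 4.65024e-06.

S_4 ≈ 15.1044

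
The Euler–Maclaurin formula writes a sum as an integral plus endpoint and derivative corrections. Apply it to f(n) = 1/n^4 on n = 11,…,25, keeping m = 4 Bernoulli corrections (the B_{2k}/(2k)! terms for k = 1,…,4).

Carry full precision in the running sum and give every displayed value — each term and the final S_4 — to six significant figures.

S_4 ≈ 0.000266563

∫_11^25 1/x^4 dx evaluates to 0.000229105.
½[f(11) + f(25)] = ½[6.83013e-05 + 2.56000e-06] = 3.54307e-05.
Integral + boundary = 0.000264536.
Order-1 term: 1/12 · (-4.09600e-07 − (-2.48369e-05)) = 2.03560e-06.
After k=1: 0.000266571.
Order-2 term: −1/720 · (-1.96608e-08 − (-6.15790e-06)) = -8.52533e-09.
After k=2: 0.000266563.
Order-3 term: 1/30240 · (-1.76161e-09 − (-2.84994e-06)) = 9.41857e-11.
After k=3: 0.000266563.
Order-4 term: −1/1209600 · (-2.53672e-10 − (-2.11979e-06)) = -1.75226e-12.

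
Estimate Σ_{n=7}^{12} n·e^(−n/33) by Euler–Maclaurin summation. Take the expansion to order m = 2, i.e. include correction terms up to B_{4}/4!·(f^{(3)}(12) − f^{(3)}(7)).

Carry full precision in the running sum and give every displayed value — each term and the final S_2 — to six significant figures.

S_2 ≈ 42.4009

∫_7^12 x·e^(−x/33) dx evaluates to 35.4152.
Boundary: ½(f(7) + f(12)) = ½(5.66207 + 8.34173) = 7.00190.
Running total after boundary: 42.4171.
Order-1 term: 1/12 · (0.442364 − 0.637289) = -0.0162437.
Running total after k=1: 42.4009.
Order-2 term: −1/720 · (0.00168288 − 0.00207073) = 5.38682e-07.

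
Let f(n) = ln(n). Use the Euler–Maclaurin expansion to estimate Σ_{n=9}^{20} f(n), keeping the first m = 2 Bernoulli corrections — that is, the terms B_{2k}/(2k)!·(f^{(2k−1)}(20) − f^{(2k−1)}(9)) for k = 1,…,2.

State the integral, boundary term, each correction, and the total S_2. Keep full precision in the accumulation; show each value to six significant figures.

Integral: ∫_9^20 ln(x) dx = 29.1396.
½[f(9) + f(20)] = ½[2.19722 + 2.99573] = 2.59648.
Running total after boundary: 31.7361.
Correction k=1: B_{2}/2! · (f^{(1)}(20) − f^{(1)}(9)) = 1/12 · (0.0500000 − 0.111111) = -0.00509259.
Running total after k=1: 31.7310.
Correction k=2: B_{4}/4! · (f^{(3)}(20) − f^{(3)}(9)) = −1/720 · (0.000250000 − 0.00274348) = 3.46317e-06.

S_2 ≈ 31.7310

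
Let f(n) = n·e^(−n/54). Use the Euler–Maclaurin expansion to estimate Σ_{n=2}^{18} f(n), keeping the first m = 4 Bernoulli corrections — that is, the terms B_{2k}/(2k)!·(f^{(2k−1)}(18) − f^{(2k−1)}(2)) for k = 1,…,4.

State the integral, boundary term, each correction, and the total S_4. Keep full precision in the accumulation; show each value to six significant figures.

The integral term ∫_2^18 x·e^(−x/54) dx = 128.175.
Endpoint term: (f(2) + f(18))/2 = (1.92728 + 12.8976)/2 = 7.41242.
So far: 135.587.
Order-1 term: 1/12 · (0.477688 − 0.927950) = -0.0375219.
Partial sum through k=1: 135.550.
Order-2 term: −1/720 · (0.000655264 − 0.000979160) = 4.49856e-07.
Partial sum through k=2: 135.550.
Order-3 term: 1/30240 · (3.93248e-07 − 5.62446e-07) = -5.59517e-12.
Partial sum through k=3: 135.550.
Order-4 term: −1/1209600 · (1.92655e-10 − 2.70612e-10) = 6.44479e-17.

S_4 ≈ 135.550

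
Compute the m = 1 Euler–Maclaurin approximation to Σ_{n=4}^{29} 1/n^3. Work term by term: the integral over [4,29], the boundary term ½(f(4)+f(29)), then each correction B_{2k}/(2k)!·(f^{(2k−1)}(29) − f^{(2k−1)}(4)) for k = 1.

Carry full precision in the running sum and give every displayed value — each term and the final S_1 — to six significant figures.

The integral term ∫_4^29 1/x^3 dx = 0.0306555.
½[f(4) + f(29)] = ½[0.0156250 + 4.10021e-05] = 0.00783300.
Running total after boundary: 0.0384885.
Correction k=1: B_{2}/2! · (f^{(1)}(29) − f^{(1)}(4)) = 1/12 · (-4.24160e-06 − (-0.0117188)) = 0.000976209.

S_1 ≈ 0.0394647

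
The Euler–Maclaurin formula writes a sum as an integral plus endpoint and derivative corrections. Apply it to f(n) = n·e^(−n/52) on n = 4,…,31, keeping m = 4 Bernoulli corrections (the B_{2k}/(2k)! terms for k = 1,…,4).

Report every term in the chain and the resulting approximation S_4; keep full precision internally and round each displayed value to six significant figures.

Integral: ∫_4^31 x·e^(−x/52) dx = 318.600.
½[f(4) + f(31)] = ½[3.70384 + 17.0787] = 10.3913.
So far: 328.991.
k=1: B_{2}/(2)! × [f^{(1)}(31) − f^{(1)}(4)] = 1/12 × (0.222490 − 0.854733) = -0.0526870.
Running total after k=1: 328.938.
k=2: B_{4}/(4)! × [f^{(3)}(31) − f^{(3)}(4)] = −1/720 × (0.000489772 − 0.00100098) = 7.10014e-07.
Running total after k=2: 328.938.
k=3: B_{6}/(6)! × [f^{(5)}(31) − f^{(5)}(4)] = 1/30240 × (3.31828e-07 − 6.23471e-07) = -9.64428e-12.
Running total after k=3: 328.938.
k=4: B_{8}/(8)! × [f^{(7)}(31) − f^{(7)}(4)] = −1/1209600 × (1.78449e-10 − 3.24244e-10) = 1.20531e-16.

S_4 ≈ 328.938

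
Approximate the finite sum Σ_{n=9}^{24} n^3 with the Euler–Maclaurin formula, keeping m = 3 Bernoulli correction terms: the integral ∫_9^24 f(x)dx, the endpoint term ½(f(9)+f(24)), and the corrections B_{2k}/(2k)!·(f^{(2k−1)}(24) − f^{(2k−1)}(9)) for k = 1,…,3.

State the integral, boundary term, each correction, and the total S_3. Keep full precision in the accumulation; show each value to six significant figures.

S_3 ≈ 88704.0

∫_9^24 x^3 dx evaluates to 81303.8.
Endpoint term: (f(9) + f(24))/2 = (729.000 + 13824.0)/2 = 7276.50.
Integral + boundary = 88580.2.
Correction k=1: B_{2}/2! · (f^{(1)}(24) − f^{(1)}(9)) = 1/12 · (1728.00 − 243.000) = 123.750.
After k=1: 88704.0.
Correction k=2: B_{4}/4! · (f^{(3)}(24) − f^{(3)}(9)) = −1/720 · (6.00000 − 6.00000) = 0.00000.
After k=2: 88704.0.
Correction k=3: B_{6}/6! · (f^{(5)}(24) − f^{(5)}(9)) = 1/30240 · (0.00000 − 0.00000) = 0.00000.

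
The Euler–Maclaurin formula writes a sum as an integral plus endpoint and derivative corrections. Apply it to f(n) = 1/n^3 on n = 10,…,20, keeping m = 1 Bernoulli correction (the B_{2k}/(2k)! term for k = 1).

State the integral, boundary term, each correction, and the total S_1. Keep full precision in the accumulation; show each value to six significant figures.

S_1 ≈ 0.00433594

∫_10^20 1/x^3 dx evaluates to 0.00375000.
Endpoint term: (f(10) + f(20))/2 = (0.00100000 + 0.000125000)/2 = 0.000562500.
Running total after boundary: 0.00431250.
Order-1 term: 1/12 · (-1.87500e-05 − (-0.000300000)) = 2.34375e-05.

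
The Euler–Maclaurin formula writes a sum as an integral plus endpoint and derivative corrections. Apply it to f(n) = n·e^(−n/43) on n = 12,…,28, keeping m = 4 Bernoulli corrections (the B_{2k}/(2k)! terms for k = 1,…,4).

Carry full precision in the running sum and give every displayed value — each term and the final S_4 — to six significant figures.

S_4 ≈ 208.947

Integral: ∫_12^28 x·e^(−x/43) dx = 197.138.
Boundary: ½(f(12) + f(28)) = ½(9.07785 + 14.6003) = 11.8391.
Running total after boundary: 208.978.
k=1: B_{2}/(2)! × [f^{(1)}(28) − f^{(1)}(12)] = 1/12 × (0.181897 − 0.545374) = -0.0302898.
Running total after k=1: 208.947.
k=2: B_{4}/(4)! × [f^{(3)}(28) − f^{(3)}(12)] = −1/720 × (0.000662399 − 0.00111322) = 6.26144e-07.
Running total after k=2: 208.947.
k=3: B_{6}/(6)! × [f^{(5)}(28) − f^{(5)}(12)] = 1/30240 × (6.63289e-07 − 1.04461e-06) = -1.26099e-11.
Running total after k=3: 208.947.
k=4: B_{8}/(8)! × [f^{(7)}(28) − f^{(7)}(12)] = −1/1209600 × (5.23705e-10 − 8.04304e-10) = 2.31976e-16.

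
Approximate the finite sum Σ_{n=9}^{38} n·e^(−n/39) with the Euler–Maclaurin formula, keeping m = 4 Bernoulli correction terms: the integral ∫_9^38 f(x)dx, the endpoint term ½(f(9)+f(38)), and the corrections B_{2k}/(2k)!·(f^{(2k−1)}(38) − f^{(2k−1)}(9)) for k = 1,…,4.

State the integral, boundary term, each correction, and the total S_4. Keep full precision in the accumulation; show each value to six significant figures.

∫_9^38 x·e^(−x/39) dx evaluates to 352.788.
Endpoint term: (f(9) + f(38))/2 = (7.14530 + 14.3425)/2 = 10.7439.
Running total after boundary: 363.532.
Order-1 term: 1/12 · (0.00967780 − 0.610710) = -0.0500860.
After k=1: 363.482.
Order-2 term: −1/720 · (0.000502660 − 0.00144547) = 1.30945e-06.
After k=2: 363.482.
Order-3 term: 1/30240 · (6.56777e-07 − 1.63670e-06) = -3.24047e-11.
After k=3: 363.482.
Order-4 term: −1/1209600 · (6.46334e-10 − 1.52732e-09) = 7.28328e-16.

S_4 ≈ 363.482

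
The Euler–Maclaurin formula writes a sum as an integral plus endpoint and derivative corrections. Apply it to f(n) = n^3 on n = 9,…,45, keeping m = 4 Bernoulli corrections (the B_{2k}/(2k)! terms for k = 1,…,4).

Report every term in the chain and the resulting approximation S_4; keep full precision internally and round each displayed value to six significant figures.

S_4 ≈ 1.06993e+06

∫_9^45 x^3 dx evaluates to 1.02352e+06.
Boundary: ½(f(9) + f(45)) = ½(729.000 + 91125.0) = 45927.0.
So far: 1.06944e+06.
Order-1 term: 1/12 · (6075.00 − 243.000) = 486.000.
After k=1: 1.06993e+06.
Order-2 term: −1/720 · (6.00000 − 6.00000) = 0.00000.
After k=2: 1.06993e+06.
Order-3 term: 1/30240 · (0.00000 − 0.00000) = 0.00000.
After k=3: 1.06993e+06.
Order-4 term: −1/1209600 · (0.00000 − 0.00000) = 0.00000.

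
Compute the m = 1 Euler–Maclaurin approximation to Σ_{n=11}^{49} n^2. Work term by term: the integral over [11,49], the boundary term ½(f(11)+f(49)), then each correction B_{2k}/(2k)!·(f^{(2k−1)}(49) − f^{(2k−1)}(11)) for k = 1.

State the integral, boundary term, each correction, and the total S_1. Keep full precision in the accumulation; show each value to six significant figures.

∫_11^49 x^2 dx evaluates to 38772.7.
Boundary: ½(f(11) + f(49)) = ½(121.000 + 2401.00) = 1261.00.
Integral + boundary = 40033.7.
k=1: B_{2}/(2)! × [f^{(1)}(49) − f^{(1)}(11)] = 1/12 × (98.0000 − 22.0000) = 6.33333.

S_1 ≈ 40040.0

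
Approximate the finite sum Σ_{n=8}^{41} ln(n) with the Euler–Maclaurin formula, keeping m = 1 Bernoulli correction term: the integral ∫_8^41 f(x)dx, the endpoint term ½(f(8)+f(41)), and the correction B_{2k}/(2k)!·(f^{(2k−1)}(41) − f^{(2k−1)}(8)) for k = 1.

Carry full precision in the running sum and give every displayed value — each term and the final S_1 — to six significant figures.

S_1 ≈ 105.509

∫_8^41 ln(x) dx evaluates to 102.621.
Boundary: ½(f(8) + f(41)) = ½(2.07944 + 3.71357) = 2.89651.
Integral + boundary = 105.517.
Correction k=1: B_{2}/2! · (f^{(1)}(41) − f^{(1)}(8)) = 1/12 · (0.0243902 − 0.125000) = -0.00838415.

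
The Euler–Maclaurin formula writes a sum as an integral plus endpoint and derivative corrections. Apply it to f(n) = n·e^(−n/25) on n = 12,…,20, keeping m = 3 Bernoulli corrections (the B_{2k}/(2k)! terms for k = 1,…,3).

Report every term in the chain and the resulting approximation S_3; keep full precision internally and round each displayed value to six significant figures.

Integral: ∫_12^20 x·e^(−x/25) dx = 66.8796.
Boundary: ½(f(12) + f(20)) = ½(7.42540 + 8.98658) = 8.20599.
So far: 75.0855.
k=1: B_{2}/(2)! × [f^{(1)}(20) − f^{(1)}(12)] = 1/12 × (0.0898658 − 0.321767) = -0.0193251.
Running total after k=1: 75.0662.
k=2: B_{4}/(4)! × [f^{(3)}(20) − f^{(3)}(12)] = −1/720 × (0.00158164 − 0.00249493) = 1.26847e-06.
Running total after k=2: 75.0662.
k=3: B_{6}/(6)! × [f^{(5)}(20) − f^{(5)}(12)] = 1/30240 × (4.83119e-06 − 7.16007e-06) = -7.70133e-11.

S_3 ≈ 75.0662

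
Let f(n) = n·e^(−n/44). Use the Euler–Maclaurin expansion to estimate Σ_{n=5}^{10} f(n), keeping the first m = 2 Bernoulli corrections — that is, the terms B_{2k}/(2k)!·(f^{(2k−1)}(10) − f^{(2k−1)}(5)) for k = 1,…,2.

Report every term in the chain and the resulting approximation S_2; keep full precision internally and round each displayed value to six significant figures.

S_2 ≈ 37.6407

The integral term ∫_5^10 x·e^(−x/44) dx = 31.4404.
Endpoint term: (f(5) + f(10))/2 = (4.46291 + 7.96703)/2 = 6.21497.
So far: 37.6553.
Correction k=1: B_{2}/2! · (f^{(1)}(10) − f^{(1)}(5)) = 1/12 · (0.615634 − 0.791153) = -0.0146265.
Running total after k=1: 37.6407.
Correction k=2: B_{4}/4! · (f^{(3)}(10) − f^{(3)}(5)) = −1/720 · (0.00114103 − 0.00133074) = 2.63484e-07.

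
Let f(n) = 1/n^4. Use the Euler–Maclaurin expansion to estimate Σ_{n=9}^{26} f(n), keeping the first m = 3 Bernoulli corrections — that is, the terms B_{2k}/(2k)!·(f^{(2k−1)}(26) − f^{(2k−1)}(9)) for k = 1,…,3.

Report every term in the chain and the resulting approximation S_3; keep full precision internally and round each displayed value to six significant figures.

Integral: ∫_9^26 1/x^4 dx = 0.000438282.
Boundary: ½(f(9) + f(26)) = ½(0.000152416 + 2.18830e-06) = 7.73020e-05.
So far: 0.000515584.
k=1: B_{2}/(2)! × [f^{(1)}(26) − f^{(1)}(9)] = 1/12 × (-3.36661e-07 − (-6.77404e-05)) = 5.61697e-06.
Running total after k=1: 0.000521201.
k=2: B_{4}/(4)! × [f^{(3)}(26) − f^{(3)}(9)] = −1/720 × (-1.49406e-08 − (-2.50890e-05)) = -3.48251e-08.
Running total after k=2: 0.000521166.
k=3: B_{6}/(6)! × [f^{(5)}(26) − f^{(5)}(9)] = 1/30240 × (-1.23768e-09 − (-1.73455e-05)) = 5.73553e-10.

S_3 ≈ 0.000521167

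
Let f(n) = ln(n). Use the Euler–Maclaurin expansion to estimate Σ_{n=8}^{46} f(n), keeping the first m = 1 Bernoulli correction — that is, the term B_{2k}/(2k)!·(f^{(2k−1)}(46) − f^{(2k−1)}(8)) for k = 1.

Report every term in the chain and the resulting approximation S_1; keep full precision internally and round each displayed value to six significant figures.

The integral term ∫_8^46 ln(x) dx = 121.482.
½[f(8) + f(46)] = ½[2.07944 + 3.82864] = 2.95404.
Running total after boundary: 124.436.
Correction k=1: B_{2}/2! · (f^{(1)}(46) − f^{(1)}(8)) = 1/12 · (0.0217391 − 0.125000) = -0.00860507.

S_1 ≈ 124.427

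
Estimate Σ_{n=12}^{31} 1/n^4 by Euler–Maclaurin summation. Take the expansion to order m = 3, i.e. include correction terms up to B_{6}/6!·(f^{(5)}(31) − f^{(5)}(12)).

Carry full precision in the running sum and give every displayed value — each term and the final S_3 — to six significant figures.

Integral: ∫_12^31 1/x^4 dx = 0.000181712.
½[f(12) + f(31)] = ½[4.82253e-05 + 1.08281e-06] = 2.46541e-05.
Integral + boundary = 0.000206366.
Order-1 term: 1/12 · (-1.39718e-07 − (-1.60751e-05)) = 1.32795e-06.
Running total after k=1: 0.000207694.
Order-2 term: −1/720 · (-4.36164e-09 − (-3.34898e-06)) = -4.64530e-09.
Running total after k=2: 0.000207690.
Order-3 term: 1/30240 · (-2.54164e-10 − (-1.30238e-06)) = 4.30598e-11.

S_3 ≈ 0.000207690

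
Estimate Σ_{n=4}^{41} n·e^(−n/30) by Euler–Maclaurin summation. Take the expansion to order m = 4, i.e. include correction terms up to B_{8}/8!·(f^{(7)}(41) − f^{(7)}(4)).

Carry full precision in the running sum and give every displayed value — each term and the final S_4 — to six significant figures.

S_4 ≈ 356.528

∫_4^41 x·e^(−x/30) dx evaluates to 349.622.
Endpoint term: (f(4) + f(41))/2 = (3.50069 + 10.4532)/2 = 6.97693.
Running total after boundary: 356.599.
Order-1 term: 1/12 · (-0.0934836 − 0.758484) = -0.0709973.
Running total after k=1: 356.528.
Order-2 term: −1/720 · (0.000462697 − 0.00278759) = 3.22902e-06.
Running total after k=2: 356.528.
Order-3 term: 1/30240 · (1.14363e-06 − 5.25824e-06) = -1.36065e-10.
Running total after k=3: 356.528.
Order-4 term: −1/1209600 · (1.97016e-09 − 8.24352e-09) = 5.18630e-15.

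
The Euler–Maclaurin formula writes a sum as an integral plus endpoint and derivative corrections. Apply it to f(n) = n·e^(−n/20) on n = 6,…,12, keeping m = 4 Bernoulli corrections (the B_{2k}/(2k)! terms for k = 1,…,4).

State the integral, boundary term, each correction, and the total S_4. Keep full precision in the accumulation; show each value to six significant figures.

∫_6^12 x·e^(−x/20) dx evaluates to 33.9860.
Boundary: ½(f(6) + f(12)) = ½(4.44491 + 6.58574) = 5.51532.
Running total after boundary: 39.5014.
k=1: B_{2}/(2)! × [f^{(1)}(12) − f^{(1)}(6)] = 1/12 × (0.219525 − 0.518573) = -0.0249207.
After k=1: 39.4764.
k=2: B_{4}/(4)! × [f^{(3)}(12) − f^{(3)}(6)] = −1/720 × (0.00329287 − 0.00500052) = 2.37174e-06.
After k=2: 39.4764.
k=3: B_{6}/(6)! × [f^{(5)}(12) − f^{(5)}(6)] = 1/30240 × (1.50923e-05 − 2.17615e-05) = -2.20543e-10.
After k=3: 39.4764.
k=4: B_{8}/(8)! × [f^{(7)}(12) − f^{(7)}(6)] = −1/1209600 × (5.48812e-08 − 7.75544e-08) = 1.87444e-14.

S_4 ≈ 39.4764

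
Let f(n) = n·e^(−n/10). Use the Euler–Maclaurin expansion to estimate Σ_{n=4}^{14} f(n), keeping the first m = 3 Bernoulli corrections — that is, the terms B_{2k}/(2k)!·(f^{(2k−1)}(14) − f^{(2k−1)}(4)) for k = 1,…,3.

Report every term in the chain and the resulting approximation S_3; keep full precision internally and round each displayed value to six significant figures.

Integral: ∫_4^14 x·e^(−x/10) dx = 34.6615.
½[f(4) + f(14)] = ½[2.68128 + 3.45236] = 3.06682.
Running total after boundary: 37.7284.
Correction k=1: B_{2}/2! · (f^{(1)}(14) − f^{(1)}(4)) = 1/12 · (-0.0986388 − 0.402192) = -0.0417359.
Partial sum through k=1: 37.6866.
Correction k=2: B_{4}/4! · (f^{(3)}(14) − f^{(3)}(4)) = −1/720 · (0.00394555 − 0.0174283) = 1.87261e-05.
Partial sum through k=2: 37.6866.
Correction k=3: B_{6}/6! · (f^{(5)}(14) − f^{(5)}(4)) = 1/30240 · (8.87749e-05 − 0.000308347) = -7.26099e-09.

S_3 ≈ 37.6866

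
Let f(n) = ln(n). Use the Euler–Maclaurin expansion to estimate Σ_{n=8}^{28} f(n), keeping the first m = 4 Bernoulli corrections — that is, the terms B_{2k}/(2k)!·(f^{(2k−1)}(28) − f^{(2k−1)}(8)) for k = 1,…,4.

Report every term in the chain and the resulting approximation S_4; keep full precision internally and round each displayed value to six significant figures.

S_4 ≈ 59.3646

∫_8^28 ln(x) dx evaluates to 56.6662.
Boundary: ½(f(8) + f(28)) = ½(2.07944 + 3.33220) = 2.70582.
Integral + boundary = 59.3720.
Order-1 term: 1/12 · (0.0357143 − 0.125000) = -0.00744048.
After k=1: 59.3646.
Order-2 term: −1/720 · (9.11079e-05 − 0.00390625) = 5.29881e-06.
After k=2: 59.3646.
Order-3 term: 1/30240 · (1.39451e-06 − 0.000732422) = -2.41742e-08.
After k=3: 59.3646.
Order-4 term: −1/1209600 · (5.33613e-08 − 0.000343323) = 2.83788e-10.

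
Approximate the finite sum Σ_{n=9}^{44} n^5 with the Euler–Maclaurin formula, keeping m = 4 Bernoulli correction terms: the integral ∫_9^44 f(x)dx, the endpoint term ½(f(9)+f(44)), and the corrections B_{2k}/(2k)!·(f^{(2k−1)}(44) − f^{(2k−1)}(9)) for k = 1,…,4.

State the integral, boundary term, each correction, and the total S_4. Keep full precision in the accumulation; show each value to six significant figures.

S_4 ≈ 1.29334e+09

Integral: ∫_9^44 x^5 dx = 1.20930e+09.
Endpoint term: (f(9) + f(44))/2 = (59049.0 + 1.64916e+08)/2 = 8.24876e+07.
So far: 1.29178e+09.
Order-1 term: 1/12 · (1.87405e+07 − 32805.0) = 1.55897e+06.
Running total after k=1: 1.29334e+09.
Order-2 term: −1/720 · (116160 − 4860.00) = -154.583.
Running total after k=2: 1.29334e+09.
Order-3 term: 1/30240 · (120.000 − 120.000) = 0.00000.
Running total after k=3: 1.29334e+09.
Order-4 term: −1/1209600 · (0.00000 − 0.00000) = 0.00000.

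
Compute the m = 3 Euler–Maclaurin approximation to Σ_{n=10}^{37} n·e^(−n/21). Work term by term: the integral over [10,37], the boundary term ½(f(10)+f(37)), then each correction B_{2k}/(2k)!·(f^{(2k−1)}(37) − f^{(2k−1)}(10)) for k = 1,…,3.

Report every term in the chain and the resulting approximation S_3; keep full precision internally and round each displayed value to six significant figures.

S_3 ≈ 201.458

∫_10^37 x·e^(−x/21) dx evaluates to 195.214.
½[f(10) + f(37)] = ½[6.21145 + 6.35355] = 6.28250.
Running total after boundary: 201.496.
k=1: B_{2}/(2)! × [f^{(1)}(37) − f^{(1)}(10)] = 1/12 × (-0.130832 − 0.325362) = -0.0380162.
Partial sum through k=1: 201.458.
k=2: B_{4}/(4)! × [f^{(3)}(37) − f^{(3)}(10)] = −1/720 × (0.000482092 − 0.00355477) = 4.26760e-06.
Partial sum through k=2: 201.458.
k=3: B_{6}/(6)! × [f^{(5)}(37) − f^{(5)}(10)] = 1/30240 × (2.85908e-06 − 1.44484e-05) = -3.83245e-10.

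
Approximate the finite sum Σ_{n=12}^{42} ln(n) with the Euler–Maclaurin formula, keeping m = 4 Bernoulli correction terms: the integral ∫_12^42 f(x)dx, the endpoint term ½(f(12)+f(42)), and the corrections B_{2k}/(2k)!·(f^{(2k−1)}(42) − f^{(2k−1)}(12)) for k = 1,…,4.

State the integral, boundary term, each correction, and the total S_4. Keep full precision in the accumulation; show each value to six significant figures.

The integral term ∫_12^42 ln(x) dx = 97.1632.
½[f(12) + f(42)] = ½[2.48491 + 3.73767] = 3.11129.
So far: 100.275.
k=1: B_{2}/(2)! × [f^{(1)}(42) − f^{(1)}(12)] = 1/12 × (0.0238095 − 0.0833333) = -0.00496032.
Partial sum through k=1: 100.270.
k=2: B_{4}/(4)! × [f^{(3)}(42) − f^{(3)}(12)] = −1/720 × (2.69949e-05 − 0.00115741) = 1.57002e-06.
Partial sum through k=2: 100.270.
k=3: B_{6}/(6)! × [f^{(5)}(42) − f^{(5)}(12)] = 1/30240 × (1.83639e-07 − 9.64506e-05) = -3.18343e-09.
Partial sum through k=3: 100.270.
k=4: B_{8}/(8)! × [f^{(7)}(42) − f^{(7)}(12)] = −1/1209600 × (3.12311e-09 − 2.00939e-05) = 1.66094e-11.

S_4 ≈ 100.270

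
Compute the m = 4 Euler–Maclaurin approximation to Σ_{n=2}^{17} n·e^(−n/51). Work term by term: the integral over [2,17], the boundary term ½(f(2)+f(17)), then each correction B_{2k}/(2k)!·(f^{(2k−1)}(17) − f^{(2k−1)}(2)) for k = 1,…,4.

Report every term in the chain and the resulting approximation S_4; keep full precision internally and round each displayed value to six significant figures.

The integral term ∫_2^17 x·e^(−x/51) dx = 114.121.
Endpoint term: (f(2) + f(17))/2 = (1.92309 + 12.1810)/2 = 7.05206.
Integral + boundary = 121.173.
Order-1 term: 1/12 · (0.477688 − 0.923836) = -0.0371790.
Running total after k=1: 121.136.
Order-2 term: −1/720 · (0.000734621 − 0.00109455) = 4.99900e-07.
Running total after k=2: 121.136.
Order-3 term: 1/30240 · (4.94267e-07 − 7.05080e-07) = -6.97135e-12.
Running total after k=3: 121.136.
Order-4 term: −1/1209600 · (2.71471e-10 − 3.80370e-10) = 9.00290e-17.

S_4 ≈ 121.136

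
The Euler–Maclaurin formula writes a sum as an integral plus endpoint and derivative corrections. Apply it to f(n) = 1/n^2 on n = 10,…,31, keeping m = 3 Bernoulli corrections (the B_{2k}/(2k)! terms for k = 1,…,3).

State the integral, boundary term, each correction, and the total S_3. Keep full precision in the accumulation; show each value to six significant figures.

S_3 ≈ 0.0734230

∫_10^31 1/x^2 dx evaluates to 0.0677419.
Endpoint term: (f(10) + f(31))/2 = (0.0100000 + 0.00104058)/2 = 0.00552029.
Running total after boundary: 0.0732622.
Order-1 term: 1/12 · (-6.71344e-05 − (-0.00200000)) = 0.000161072.
Running total after k=1: 0.0734233.
Order-2 term: −1/720 · (-8.38306e-07 − (-0.000240000)) = -3.32169e-07.
Running total after k=2: 0.0734230.
Order-3 term: 1/30240 · (-2.61698e-08 − (-7.20000e-05)) = 2.38009e-09.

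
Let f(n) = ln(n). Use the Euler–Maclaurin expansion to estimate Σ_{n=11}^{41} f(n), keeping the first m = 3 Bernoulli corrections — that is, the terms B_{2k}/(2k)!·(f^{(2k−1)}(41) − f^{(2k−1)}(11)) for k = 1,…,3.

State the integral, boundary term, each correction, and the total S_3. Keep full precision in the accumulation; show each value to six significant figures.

S_3 ≈ 98.9298

∫_11^41 ln(x) dx evaluates to 95.8796.
½[f(11) + f(41)] = ½[2.39790 + 3.71357] = 3.05573.
So far: 98.9353.
k=1: B_{2}/(2)! × [f^{(1)}(41) − f^{(1)}(11)] = 1/12 × (0.0243902 − 0.0909091) = -0.00554324.
After k=1: 98.9298.
k=2: B_{4}/(4)! × [f^{(3)}(41) − f^{(3)}(11)] = −1/720 × (2.90187e-05 − 0.00150263) = 2.04668e-06.
After k=2: 98.9298.
k=3: B_{6}/(6)! × [f^{(5)}(41) − f^{(5)}(11)] = 1/30240 × (2.07153e-07 − 0.000149021) = -4.92110e-09.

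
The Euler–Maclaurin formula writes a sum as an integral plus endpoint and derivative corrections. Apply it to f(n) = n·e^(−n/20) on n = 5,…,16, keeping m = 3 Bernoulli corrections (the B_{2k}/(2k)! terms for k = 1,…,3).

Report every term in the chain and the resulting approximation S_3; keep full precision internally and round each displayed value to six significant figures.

S_3 ≈ 71.3840

Integral: ∫_5^16 x·e^(−x/20) dx = 65.8835.
Endpoint term: (f(5) + f(16))/2 = (3.89400 + 7.18926)/2 = 5.54163.
So far: 71.4252.
Order-1 term: 1/12 · (0.0898658 − 0.584101) = -0.0411862.
Partial sum through k=1: 71.3840.
Order-2 term: −1/720 · (0.00247131 − 0.00535426) = 4.00409e-06.
Partial sum through k=2: 71.3840.
Order-3 term: 1/30240 · (1.17949e-05 − 2.31206e-05) = -3.74529e-10.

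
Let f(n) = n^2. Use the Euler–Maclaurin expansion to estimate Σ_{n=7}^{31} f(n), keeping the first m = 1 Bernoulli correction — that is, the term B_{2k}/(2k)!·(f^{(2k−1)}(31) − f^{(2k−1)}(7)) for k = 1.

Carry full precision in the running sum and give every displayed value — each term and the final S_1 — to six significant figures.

S_1 ≈ 10325.0

∫_7^31 x^2 dx evaluates to 9816.00.
½[f(7) + f(31)] = ½[49.0000 + 961.000] = 505.000.
Integral + boundary = 10321.0.
Correction k=1: B_{2}/2! · (f^{(1)}(31) − f^{(1)}(7)) = 1/12 · (62.0000 − 14.0000) = 4.00000.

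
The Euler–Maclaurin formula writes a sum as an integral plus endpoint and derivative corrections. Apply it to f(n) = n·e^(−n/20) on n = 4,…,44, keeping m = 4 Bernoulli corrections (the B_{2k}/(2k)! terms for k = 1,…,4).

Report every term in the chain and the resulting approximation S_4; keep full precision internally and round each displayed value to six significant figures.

Integral: ∫_4^44 x·e^(−x/20) dx = 251.163.
Endpoint term: (f(4) + f(44))/2 = (3.27492 + 4.87534)/2 = 4.07513.
So far: 255.238.
Correction k=1: B_{2}/2! · (f^{(1)}(44) − f^{(1)}(4)) = 1/12 · (-0.132964 − 0.654985) = -0.0656624.
Running total after k=1: 255.172.
Correction k=2: B_{4}/4! · (f^{(3)}(44) − f^{(3)}(4)) = −1/720 · (0.000221606 − 0.00573112) = 7.65210e-06.
Running total after k=2: 255.172.
Correction k=3: B_{6}/6! · (f^{(5)}(44) − f^{(5)}(4)) = 1/30240 · (1.93906e-06 − 2.45619e-05) = -7.48111e-10.
Running total after k=3: 255.172.
Correction k=4: B_{8}/8! · (f^{(7)}(44) − f^{(7)}(4)) = −1/1209600 · (8.31024e-09 − 8.69901e-08) = 6.50462e-14.

S_4 ≈ 255.172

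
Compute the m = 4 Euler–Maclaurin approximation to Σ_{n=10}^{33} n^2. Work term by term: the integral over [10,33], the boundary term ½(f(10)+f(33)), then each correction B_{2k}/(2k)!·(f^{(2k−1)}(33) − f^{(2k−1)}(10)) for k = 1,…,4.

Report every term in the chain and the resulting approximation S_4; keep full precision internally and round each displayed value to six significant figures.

S_4 ≈ 12244.0

Integral: ∫_10^33 x^2 dx = 11645.7.
Boundary: ½(f(10) + f(33)) = ½(100.000 + 1089.00) = 594.500.
Integral + boundary = 12240.2.
k=1: B_{2}/(2)! × [f^{(1)}(33) − f^{(1)}(10)] = 1/12 × (66.0000 − 20.0000) = 3.83333.
Partial sum through k=1: 12244.0.
k=2: B_{4}/(4)! × [f^{(3)}(33) − f^{(3)}(10)] = −1/720 × (0.00000 − 0.00000) = 0.00000.
Partial sum through k=2: 12244.0.
k=3: B_{6}/(6)! × [f^{(5)}(33) − f^{(5)}(10)] = 1/30240 × (0.00000 − 0.00000) = 0.00000.
Partial sum through k=3: 12244.0.
k=4: B_{8}/(8)! × [f^{(7)}(33) − f^{(7)}(10)] = −1/1209600 × (0.00000 − 0.00000) = 0.00000.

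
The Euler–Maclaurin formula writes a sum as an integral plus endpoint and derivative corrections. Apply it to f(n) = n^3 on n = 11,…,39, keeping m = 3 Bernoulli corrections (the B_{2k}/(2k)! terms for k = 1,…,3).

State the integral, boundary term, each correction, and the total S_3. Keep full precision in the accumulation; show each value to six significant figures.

Integral: ∫_11^39 x^3 dx = 574700.
Boundary: ½(f(11) + f(39)) = ½(1331.00 + 59319.0) = 30325.0.
So far: 605025.
Correction k=1: B_{2}/2! · (f^{(1)}(39) − f^{(1)}(11)) = 1/12 · (4563.00 − 363.000) = 350.000.
Partial sum through k=1: 605375.
Correction k=2: B_{4}/4! · (f^{(3)}(39) − f^{(3)}(11)) = −1/720 · (6.00000 − 6.00000) = 0.00000.
Partial sum through k=2: 605375.
Correction k=3: B_{6}/6! · (f^{(5)}(39) − f^{(5)}(11)) = 1/30240 · (0.00000 − 0.00000) = 0.00000.

S_3 ≈ 605375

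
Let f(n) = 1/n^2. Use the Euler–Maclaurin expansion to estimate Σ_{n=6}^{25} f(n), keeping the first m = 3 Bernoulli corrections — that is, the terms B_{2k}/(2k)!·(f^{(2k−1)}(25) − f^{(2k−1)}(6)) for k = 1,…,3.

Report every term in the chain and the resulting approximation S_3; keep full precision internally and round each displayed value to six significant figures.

Integral: ∫_6^25 1/x^2 dx = 0.126667.
Boundary: ½(f(6) + f(25)) = ½(0.0277778 + 0.00160000) = 0.0146889.
Integral + boundary = 0.141356.
Correction k=1: B_{2}/2! · (f^{(1)}(25) − f^{(1)}(6)) = 1/12 · (-0.000128000 − (-0.00925926)) = 0.000760938.
Running total after k=1: 0.142116.
Correction k=2: B_{4}/4! · (f^{(3)}(25) − f^{(3)}(6)) = −1/720 · (-2.45760e-06 − (-0.00308642)) = -4.28328e-06.
Running total after k=2: 0.142112.
Correction k=3: B_{6}/6! · (f^{(5)}(25) − f^{(5)}(6)) = 1/30240 · (-1.17965e-07 − (-0.00257202)) = 8.50496e-08.

S_3 ≈ 0.142112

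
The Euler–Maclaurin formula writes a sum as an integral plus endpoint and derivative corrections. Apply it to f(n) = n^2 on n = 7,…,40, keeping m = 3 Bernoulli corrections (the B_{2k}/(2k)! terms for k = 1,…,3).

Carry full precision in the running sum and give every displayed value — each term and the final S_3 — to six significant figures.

S_3 ≈ 22049.0

The integral term ∫_7^40 x^2 dx = 21219.0.
Boundary: ½(f(7) + f(40)) = ½(49.0000 + 1600.00) = 824.500.
Running total after boundary: 22043.5.
Order-1 term: 1/12 · (80.0000 − 14.0000) = 5.50000.
Partial sum through k=1: 22049.0.
Order-2 term: −1/720 · (0.00000 − 0.00000) = 0.00000.
Partial sum through k=2: 22049.0.
Order-3 term: 1/30240 · (0.00000 − 0.00000) = 0.00000.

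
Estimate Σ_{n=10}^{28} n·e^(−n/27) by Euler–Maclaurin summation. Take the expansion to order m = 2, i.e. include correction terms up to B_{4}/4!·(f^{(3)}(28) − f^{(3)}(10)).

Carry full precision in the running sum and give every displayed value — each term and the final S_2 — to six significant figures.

S_2 ≈ 171.728

Integral: ∫_10^28 x·e^(−x/27) dx = 163.350.
½[f(10) + f(28)] = ½[6.90479 + 9.92610] = 8.41544.
Integral + boundary = 171.766.
Correction k=1: B_{2}/2! · (f^{(1)}(28) − f^{(1)}(10)) = 1/12 · (-0.0131298 − 0.434746) = -0.0373230.
Partial sum through k=1: 171.728.
Correction k=2: B_{4}/4! · (f^{(3)}(28) − f^{(3)}(10)) = −1/720 · (0.000954564 − 0.00249068) = 2.13349e-06.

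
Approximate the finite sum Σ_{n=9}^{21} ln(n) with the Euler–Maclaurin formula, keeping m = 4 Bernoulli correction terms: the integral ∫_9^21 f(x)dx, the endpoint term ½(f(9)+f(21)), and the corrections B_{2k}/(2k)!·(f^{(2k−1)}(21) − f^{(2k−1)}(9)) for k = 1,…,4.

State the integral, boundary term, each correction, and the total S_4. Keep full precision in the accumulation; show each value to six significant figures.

The integral term ∫_9^21 ln(x) dx = 32.1599.
Boundary: ½(f(9) + f(21)) = ½(2.19722 + 3.04452) = 2.62087.
So far: 34.7808.
k=1: B_{2}/(2)! × [f^{(1)}(21) − f^{(1)}(9)] = 1/12 × (0.0476190 − 0.111111) = -0.00529101.
Partial sum through k=1: 34.7755.
k=2: B_{4}/(4)! × [f^{(3)}(21) − f^{(3)}(9)] = −1/720 × (0.000215959 − 0.00274348) = 3.51045e-06.
Partial sum through k=2: 34.7755.
k=3: B_{6}/(6)! × [f^{(5)}(21) − f^{(5)}(9)] = 1/30240 × (5.87645e-06 − 0.000406442) = -1.32462e-08.
Partial sum through k=3: 34.7755.
k=4: B_{8}/(8)! × [f^{(7)}(21) − f^{(7)}(9)] = −1/1209600 × (3.99758e-07 − 0.000150534) = 1.24119e-10.

S_4 ≈ 34.7755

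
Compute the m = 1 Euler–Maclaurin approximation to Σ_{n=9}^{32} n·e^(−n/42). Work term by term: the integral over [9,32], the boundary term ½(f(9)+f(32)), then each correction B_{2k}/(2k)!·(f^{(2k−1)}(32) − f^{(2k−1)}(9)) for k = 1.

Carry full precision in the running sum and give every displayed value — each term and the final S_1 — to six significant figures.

S_1 ≈ 289.162

The integral term ∫_9^32 x·e^(−x/42) dx = 278.105.
Endpoint term: (f(9) + f(32))/2 = (7.26406 + 14.9368)/2 = 11.1005.
So far: 289.205.
Correction k=1: B_{2}/2! · (f^{(1)}(32) − f^{(1)}(9)) = 1/12 · (0.111137 − 0.634164) = -0.0435856.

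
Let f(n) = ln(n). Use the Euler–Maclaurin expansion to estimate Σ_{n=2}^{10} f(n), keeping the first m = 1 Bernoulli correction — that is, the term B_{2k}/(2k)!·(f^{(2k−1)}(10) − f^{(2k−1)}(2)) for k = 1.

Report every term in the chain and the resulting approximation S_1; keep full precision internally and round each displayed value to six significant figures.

S_1 ≈ 15.1041

The integral term ∫_2^10 ln(x) dx = 13.6396.
½[f(2) + f(10)] = ½[0.693147 + 2.30259] = 1.49787.
Integral + boundary = 15.1374.
Order-1 term: 1/12 · (0.100000 − 0.500000) = -0.0333333.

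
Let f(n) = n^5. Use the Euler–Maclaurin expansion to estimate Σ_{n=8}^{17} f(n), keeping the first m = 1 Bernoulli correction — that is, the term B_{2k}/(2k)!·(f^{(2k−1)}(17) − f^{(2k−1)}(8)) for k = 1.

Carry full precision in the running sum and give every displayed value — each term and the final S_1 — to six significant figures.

S_1 ≈ 4.73864e+06

The integral term ∫_8^17 x^5 dx = 3.97924e+06.
Endpoint term: (f(8) + f(17))/2 = (32768.0 + 1.41986e+06)/2 = 726312.
Integral + boundary = 4.70555e+06.
Order-1 term: 1/12 · (417605 − 20480.0) = 33093.8.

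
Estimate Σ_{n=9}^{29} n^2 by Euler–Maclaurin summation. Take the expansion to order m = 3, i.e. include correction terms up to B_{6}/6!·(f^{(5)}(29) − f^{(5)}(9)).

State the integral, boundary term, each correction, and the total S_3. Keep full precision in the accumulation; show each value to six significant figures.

The integral term ∫_9^29 x^2 dx = 7886.67.
Endpoint term: (f(9) + f(29))/2 = (81.0000 + 841.000)/2 = 461.000.
Integral + boundary = 8347.67.
Correction k=1: B_{2}/2! · (f^{(1)}(29) − f^{(1)}(9)) = 1/12 · (58.0000 − 18.0000) = 3.33333.
After k=1: 8351.00.
Correction k=2: B_{4}/4! · (f^{(3)}(29) − f^{(3)}(9)) = −1/720 · (0.00000 − 0.00000) = 0.00000.
After k=2: 8351.00.
Correction k=3: B_{6}/6! · (f^{(5)}(29) − f^{(5)}(9)) = 1/30240 · (0.00000 − 0.00000) = 0.00000.

S_3 ≈ 8351.00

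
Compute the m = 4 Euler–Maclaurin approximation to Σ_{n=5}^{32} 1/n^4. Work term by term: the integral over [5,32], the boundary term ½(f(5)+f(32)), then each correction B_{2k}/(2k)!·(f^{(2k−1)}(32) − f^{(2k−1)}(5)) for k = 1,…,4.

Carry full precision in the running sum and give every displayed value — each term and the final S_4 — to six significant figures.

S_4 ≈ 0.00356160

Integral: ∫_5^32 1/x^4 dx = 0.00265649.
Boundary: ½(f(5) + f(32)) = ½(0.00160000 + 9.53674e-07) = 0.000800477.
Running total after boundary: 0.00345697.
k=1: B_{2}/(2)! × [f^{(1)}(32) − f^{(1)}(5)] = 1/12 × (-1.19209e-07 − (-0.00128000)) = 0.000106657.
Partial sum through k=1: 0.00356363.
k=2: B_{4}/(4)! × [f^{(3)}(32) − f^{(3)}(5)] = −1/720 × (-3.49246e-09 − (-0.00153600)) = -2.13333e-06.
Partial sum through k=2: 0.00356149.
k=3: B_{6}/(6)! × [f^{(5)}(32) − f^{(5)}(5)] = 1/30240 × (-1.90994e-10 − (-0.00344064)) = 1.13778e-07.
Partial sum through k=3: 0.00356161.
k=4: B_{8}/(8)! × [f^{(7)}(32) − f^{(7)}(5)] = −1/1209600 × (-1.67866e-11 − (-0.0123863)) = -1.02400e-08.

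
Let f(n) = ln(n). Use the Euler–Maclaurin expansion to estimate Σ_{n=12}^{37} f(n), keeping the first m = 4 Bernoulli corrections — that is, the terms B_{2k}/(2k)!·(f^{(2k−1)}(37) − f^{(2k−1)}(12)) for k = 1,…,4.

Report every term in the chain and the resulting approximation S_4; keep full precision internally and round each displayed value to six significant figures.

S_4 ≈ 81.8283

The integral term ∫_12^37 ln(x) dx = 78.7851.
Boundary: ½(f(12) + f(37)) = ½(2.48491 + 3.61092) = 3.04791.
Integral + boundary = 81.8330.
k=1: B_{2}/(2)! × [f^{(1)}(37) − f^{(1)}(12)] = 1/12 × (0.0270270 − 0.0833333) = -0.00469219.
Partial sum through k=1: 81.8283.
k=2: B_{4}/(4)! × [f^{(3)}(37) − f^{(3)}(12)] = −1/720 × (3.94843e-05 − 0.00115741) = 1.55267e-06.
Partial sum through k=2: 81.8283.
k=3: B_{6}/(6)! × [f^{(5)}(37) − f^{(5)}(12)] = 1/30240 × (3.46101e-07 − 9.64506e-05) = -3.17806e-09.
Partial sum through k=3: 81.8283.
k=4: B_{8}/(8)! × [f^{(7)}(37) − f^{(7)}(12)] = −1/1209600 × (7.58439e-09 − 2.00939e-05) = 1.66057e-11.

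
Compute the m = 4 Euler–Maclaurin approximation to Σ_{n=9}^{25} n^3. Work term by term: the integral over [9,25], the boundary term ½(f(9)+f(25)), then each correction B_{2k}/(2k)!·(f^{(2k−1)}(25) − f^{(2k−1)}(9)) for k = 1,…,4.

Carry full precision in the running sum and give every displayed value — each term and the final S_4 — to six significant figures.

∫_9^25 x^3 dx evaluates to 96016.0.
½[f(9) + f(25)] = ½[729.000 + 15625.0] = 8177.00.
So far: 104193.
Order-1 term: 1/12 · (1875.00 − 243.000) = 136.000.
After k=1: 104329.
Order-2 term: −1/720 · (6.00000 − 6.00000) = 0.00000.
After k=2: 104329.
Order-3 term: 1/30240 · (0.00000 − 0.00000) = 0.00000.
After k=3: 104329.
Order-4 term: −1/1209600 · (0.00000 − 0.00000) = 0.00000.

S_4 ≈ 104329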